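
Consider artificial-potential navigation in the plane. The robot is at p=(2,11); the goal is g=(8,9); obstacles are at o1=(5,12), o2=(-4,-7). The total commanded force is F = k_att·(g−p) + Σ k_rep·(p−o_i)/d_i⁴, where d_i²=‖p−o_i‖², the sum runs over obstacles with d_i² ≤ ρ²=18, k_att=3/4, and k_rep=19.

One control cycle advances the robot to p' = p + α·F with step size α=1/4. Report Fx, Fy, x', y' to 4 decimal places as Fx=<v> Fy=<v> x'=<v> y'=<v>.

F_att = 3/4·(g−p) = 3/4·(6,-2) = (4.5000,-1.5000)
o1: d²=10 ≤ ρ²=18; F_rep = 19·(-3,-1)/10² = (-0.5700,-0.1900)
o2: d²=360 > ρ²=18 → inactive
F = F_att + ΣF_rep = (3.9300,-1.6900)
p' = p + 1/4·F = (2.9825,10.5775)

Fx=3.9300 Fy=-1.6900 x'=2.9825 y'=10.5775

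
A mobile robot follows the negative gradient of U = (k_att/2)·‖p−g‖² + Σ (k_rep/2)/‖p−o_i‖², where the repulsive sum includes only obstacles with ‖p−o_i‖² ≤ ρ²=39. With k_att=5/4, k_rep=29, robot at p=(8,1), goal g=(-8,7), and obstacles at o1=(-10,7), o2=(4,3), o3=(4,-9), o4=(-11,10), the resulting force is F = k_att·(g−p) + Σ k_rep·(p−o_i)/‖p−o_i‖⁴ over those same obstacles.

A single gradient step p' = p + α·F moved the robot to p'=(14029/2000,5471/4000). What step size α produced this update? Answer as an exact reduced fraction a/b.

F_att = 5/4·(g−p) = 5/4·(-16,6) = (-20.0000,7.5000)
o1: d²=360 > ρ²=39 → inactive
o2: d²=20 ≤ ρ²=39; F_rep = 29·(4,-2)/20² = (0.2900,-0.1450)
o3: d²=116 > ρ²=39 → inactive
o4: d²=442 > ρ²=39 → inactive
F = F_att + ΣF_rep = (-19.7100,7.3550)
Δp = p'−p = (-0.9855,0.3678); α = Δx/Fx = (-1971/2000) / (-1971/100) = 1/20
check: Δy/Fy = (1471/4000) / (1471/200) = 1/20 ✓

α = 1/20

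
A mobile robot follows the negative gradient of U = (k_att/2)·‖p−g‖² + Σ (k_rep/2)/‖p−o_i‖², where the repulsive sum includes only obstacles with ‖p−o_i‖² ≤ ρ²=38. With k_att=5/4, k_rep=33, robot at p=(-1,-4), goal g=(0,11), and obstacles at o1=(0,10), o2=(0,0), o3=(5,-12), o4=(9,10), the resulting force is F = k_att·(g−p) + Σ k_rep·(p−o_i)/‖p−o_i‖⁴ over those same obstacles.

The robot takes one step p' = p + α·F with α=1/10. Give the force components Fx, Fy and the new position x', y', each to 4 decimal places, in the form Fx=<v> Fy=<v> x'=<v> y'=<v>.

F_att = 5/4·(g−p) = 5/4·(1,15) = (1.2500,18.7500)
o1: d²=197 > ρ²=38 → inactive
o2: d²=17 ≤ ρ²=38; F_rep = 33·(-1,-4)/17² = (-0.1142,-0.4567)
o3: d²=100 > ρ²=38 → inactive
o4: d²=296 > ρ²=38 → inactive
F = F_att + ΣF_rep = (1.1358,18.2933)
p' = p + 1/10·F = (-0.8864,-2.1707)

Fx=1.1358 Fy=18.2933 x'=-0.8864 y'=-2.1707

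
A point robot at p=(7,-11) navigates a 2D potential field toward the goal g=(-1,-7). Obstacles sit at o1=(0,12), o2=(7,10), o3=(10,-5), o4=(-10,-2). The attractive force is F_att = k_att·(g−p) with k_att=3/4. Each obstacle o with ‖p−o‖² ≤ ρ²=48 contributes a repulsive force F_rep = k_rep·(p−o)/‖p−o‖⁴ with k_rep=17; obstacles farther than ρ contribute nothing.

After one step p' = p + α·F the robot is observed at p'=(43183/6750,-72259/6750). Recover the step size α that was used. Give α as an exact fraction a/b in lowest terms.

α = 1/10

F_att = 3/4·(g−p) = 3/4·(-8,4) = (-6.0000,3.0000)
o1: d²=578 > ρ²=48 → inactive
o2: d²=441 > ρ²=48 → inactive
o3: d²=45 ≤ ρ²=48; F_rep = 17·(-3,-6)/45² = (-0.0252,-0.0504)
o4: d²=370 > ρ²=48 → inactive
F = F_att + ΣF_rep = (-6.0252,2.9496)
Δp = p'−p = (-0.6025,0.2950); α = Δx/Fx = (-4067/6750) / (-4067/675) = 1/10
check: Δy/Fy = (1991/6750) / (1991/675) = 1/10 ✓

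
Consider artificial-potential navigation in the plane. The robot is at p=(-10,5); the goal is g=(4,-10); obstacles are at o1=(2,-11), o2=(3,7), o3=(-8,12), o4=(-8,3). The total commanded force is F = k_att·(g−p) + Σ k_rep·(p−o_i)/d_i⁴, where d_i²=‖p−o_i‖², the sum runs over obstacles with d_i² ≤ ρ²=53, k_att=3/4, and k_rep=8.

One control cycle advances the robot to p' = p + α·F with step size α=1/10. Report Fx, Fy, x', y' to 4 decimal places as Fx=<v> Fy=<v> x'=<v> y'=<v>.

Fx=10.2443 Fy=-11.0199 x'=-8.9756 y'=3.8980

F_att = 3/4·(g−p) = 3/4·(14,-15) = (10.5000,-11.2500)
o1: d²=400 > ρ²=53 → inactive
o2: d²=173 > ρ²=53 → inactive
o3: d²=53 ≤ ρ²=53; F_rep = 8·(-2,-7)/53² = (-0.0057,-0.0199)
o4: d²=8 ≤ ρ²=53; F_rep = 8·(-2,2)/8² = (-0.2500,0.2500)
F = F_att + ΣF_rep = (10.2443,-11.0199)
p' = p + 1/10·F = (-8.9756,3.8980)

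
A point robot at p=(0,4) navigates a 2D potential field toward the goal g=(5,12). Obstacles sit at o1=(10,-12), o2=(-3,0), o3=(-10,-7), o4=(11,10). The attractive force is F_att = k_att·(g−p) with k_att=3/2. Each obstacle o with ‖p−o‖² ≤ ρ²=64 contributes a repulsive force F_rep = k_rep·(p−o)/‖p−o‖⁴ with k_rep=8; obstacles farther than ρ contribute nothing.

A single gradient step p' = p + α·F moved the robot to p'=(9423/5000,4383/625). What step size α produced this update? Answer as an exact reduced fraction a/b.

α = 1/4

F_att = 3/2·(g−p) = 3/2·(5,8) = (7.5000,12.0000)
o1: d²=356 > ρ²=64 → inactive
o2: d²=25 ≤ ρ²=64; F_rep = 8·(3,4)/25² = (0.0384,0.0512)
o3: d²=221 > ρ²=64 → inactive
o4: d²=157 > ρ²=64 → inactive
F = F_att + ΣF_rep = (7.5384,12.0512)
Δp = p'−p = (1.8846,3.0128); α = Δx/Fx = (9423/5000) / (9423/1250) = 1/4
check: Δy/Fy = (1883/625) / (7532/625) = 1/4 ✓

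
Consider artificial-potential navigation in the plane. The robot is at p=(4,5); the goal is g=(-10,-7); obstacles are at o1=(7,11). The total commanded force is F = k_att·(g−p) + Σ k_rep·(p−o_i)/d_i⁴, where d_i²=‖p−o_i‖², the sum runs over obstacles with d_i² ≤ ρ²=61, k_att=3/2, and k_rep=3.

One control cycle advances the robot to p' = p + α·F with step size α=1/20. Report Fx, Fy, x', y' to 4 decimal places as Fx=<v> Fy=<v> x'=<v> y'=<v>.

F_att = 3/2·(g−p) = 3/2·(-14,-12) = (-21.0000,-18.0000)
o1: d²=45 ≤ ρ²=61; F_rep = 3·(-3,-6)/45² = (-0.0044,-0.0089)
F = F_att + ΣF_rep = (-21.0044,-18.0089)
p' = p + 1/20·F = (2.9498,4.0996)

Fx=-21.0044 Fy=-18.0089 x'=2.9498 y'=4.0996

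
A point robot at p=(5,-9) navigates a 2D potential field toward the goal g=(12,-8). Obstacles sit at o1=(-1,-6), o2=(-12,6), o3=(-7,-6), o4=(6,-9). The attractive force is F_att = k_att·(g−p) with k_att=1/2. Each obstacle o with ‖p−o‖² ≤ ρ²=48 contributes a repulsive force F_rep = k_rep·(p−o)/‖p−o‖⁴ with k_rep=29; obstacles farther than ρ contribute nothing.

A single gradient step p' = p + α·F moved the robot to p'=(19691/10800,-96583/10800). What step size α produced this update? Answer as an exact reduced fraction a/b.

F_att = 1/2·(g−p) = 1/2·(7,1) = (3.5000,0.5000)
o1: d²=45 ≤ ρ²=48; F_rep = 29·(6,-3)/45² = (0.0859,-0.0430)
o2: d²=514 > ρ²=48 → inactive
o3: d²=153 > ρ²=48 → inactive
o4: d²=1 ≤ ρ²=48; F_rep = 29·(-1,0)/1² = (-29.0000,0.0000)
F = F_att + ΣF_rep = (-25.4141,0.4570)
Δp = p'−p = (-3.1768,0.0571); α = Δx/Fx = (-34309/10800) / (-34309/1350) = 1/8
check: Δy/Fy = (617/10800) / (617/1350) = 1/8 ✓

α = 1/8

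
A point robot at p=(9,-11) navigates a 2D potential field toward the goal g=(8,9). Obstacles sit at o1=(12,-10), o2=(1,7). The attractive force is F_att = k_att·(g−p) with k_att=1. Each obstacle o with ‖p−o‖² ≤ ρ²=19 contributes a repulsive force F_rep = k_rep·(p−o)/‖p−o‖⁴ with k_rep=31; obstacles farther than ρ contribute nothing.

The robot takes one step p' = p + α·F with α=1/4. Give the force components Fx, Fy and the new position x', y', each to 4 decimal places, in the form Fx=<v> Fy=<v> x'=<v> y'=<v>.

F_att = 1·(g−p) = 1·(-1,20) = (-1.0000,20.0000)
o1: d²=10 ≤ ρ²=19; F_rep = 31·(-3,-1)/10² = (-0.9300,-0.3100)
o2: d²=388 > ρ²=19 → inactive
F = F_att + ΣF_rep = (-1.9300,19.6900)
p' = p + 1/4·F = (8.5175,-6.0775)

Fx=-1.9300 Fy=19.6900 x'=8.5175 y'=-6.0775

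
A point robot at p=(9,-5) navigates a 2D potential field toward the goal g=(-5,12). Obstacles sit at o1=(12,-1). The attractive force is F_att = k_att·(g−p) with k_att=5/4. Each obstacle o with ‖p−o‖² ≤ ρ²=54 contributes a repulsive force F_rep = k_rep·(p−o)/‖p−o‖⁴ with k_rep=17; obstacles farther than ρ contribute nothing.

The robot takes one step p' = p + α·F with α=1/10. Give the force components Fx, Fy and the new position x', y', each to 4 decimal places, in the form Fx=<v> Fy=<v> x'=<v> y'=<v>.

F_att = 5/4·(g−p) = 5/4·(-14,17) = (-17.5000,21.2500)
o1: d²=25 ≤ ρ²=54; F_rep = 17·(-3,-4)/25² = (-0.0816,-0.1088)
F = F_att + ΣF_rep = (-17.5816,21.1412)
p' = p + 1/10·F = (7.2418,-2.8859)

Fx=-17.5816 Fy=21.1412 x'=7.2418 y'=-2.8859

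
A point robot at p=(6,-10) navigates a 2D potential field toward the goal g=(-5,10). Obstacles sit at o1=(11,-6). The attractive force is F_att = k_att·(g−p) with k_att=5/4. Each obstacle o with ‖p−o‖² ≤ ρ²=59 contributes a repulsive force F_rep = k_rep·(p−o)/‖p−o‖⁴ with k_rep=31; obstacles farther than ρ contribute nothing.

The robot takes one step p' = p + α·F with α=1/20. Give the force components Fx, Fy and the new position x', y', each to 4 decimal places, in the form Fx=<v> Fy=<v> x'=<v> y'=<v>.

Fx=-13.8422 Fy=24.9262 x'=5.3079 y'=-8.7537

F_att = 5/4·(g−p) = 5/4·(-11,20) = (-13.7500,25.0000)
o1: d²=41 ≤ ρ²=59; F_rep = 31·(-5,-4)/41² = (-0.0922,-0.0738)
F = F_att + ΣF_rep = (-13.8422,24.9262)
p' = p + 1/20·F = (5.3079,-8.7537)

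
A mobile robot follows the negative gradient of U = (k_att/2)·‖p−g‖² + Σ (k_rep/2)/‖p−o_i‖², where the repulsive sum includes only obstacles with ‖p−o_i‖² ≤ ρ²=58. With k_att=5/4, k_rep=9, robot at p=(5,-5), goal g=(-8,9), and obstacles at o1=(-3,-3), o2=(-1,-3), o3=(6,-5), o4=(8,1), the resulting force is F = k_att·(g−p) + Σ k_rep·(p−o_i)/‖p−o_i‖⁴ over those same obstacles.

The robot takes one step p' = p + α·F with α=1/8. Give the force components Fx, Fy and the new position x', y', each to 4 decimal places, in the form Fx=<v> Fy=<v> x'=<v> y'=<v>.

Fx=-25.2296 Fy=17.4621 x'=1.8463 y'=-2.8172

F_att = 5/4·(g−p) = 5/4·(-13,14) = (-16.2500,17.5000)
o1: d²=68 > ρ²=58 → inactive
o2: d²=40 ≤ ρ²=58; F_rep = 9·(6,-2)/40² = (0.0338,-0.0112)
o3: d²=1 ≤ ρ²=58; F_rep = 9·(-1,0)/1² = (-9.0000,0.0000)
o4: d²=45 ≤ ρ²=58; F_rep = 9·(-3,-6)/45² = (-0.0133,-0.0267)
F = F_att + ΣF_rep = (-25.2296,17.4621)
p' = p + 1/8·F = (1.8463,-2.8172)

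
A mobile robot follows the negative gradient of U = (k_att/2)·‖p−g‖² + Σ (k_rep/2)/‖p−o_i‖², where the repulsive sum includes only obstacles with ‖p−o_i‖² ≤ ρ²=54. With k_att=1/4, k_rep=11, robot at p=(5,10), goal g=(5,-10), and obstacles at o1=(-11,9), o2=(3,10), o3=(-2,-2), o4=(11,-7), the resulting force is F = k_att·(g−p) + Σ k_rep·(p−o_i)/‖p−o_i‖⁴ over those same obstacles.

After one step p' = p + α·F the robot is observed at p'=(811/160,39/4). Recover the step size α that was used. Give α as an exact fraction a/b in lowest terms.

α = 1/20

F_att = 1/4·(g−p) = 1/4·(0,-20) = (0.0000,-5.0000)
o1: d²=257 > ρ²=54 → inactive
o2: d²=4 ≤ ρ²=54; F_rep = 11·(2,0)/4² = (1.3750,0.0000)
o3: d²=193 > ρ²=54 → inactive
o4: d²=325 > ρ²=54 → inactive
F = F_att + ΣF_rep = (1.3750,-5.0000)
Δp = p'−p = (0.0688,-0.2500); α = Δx/Fx = (11/160) / (11/8) = 1/20
check: Δy/Fy = (-1/4) / (-5) = 1/20 ✓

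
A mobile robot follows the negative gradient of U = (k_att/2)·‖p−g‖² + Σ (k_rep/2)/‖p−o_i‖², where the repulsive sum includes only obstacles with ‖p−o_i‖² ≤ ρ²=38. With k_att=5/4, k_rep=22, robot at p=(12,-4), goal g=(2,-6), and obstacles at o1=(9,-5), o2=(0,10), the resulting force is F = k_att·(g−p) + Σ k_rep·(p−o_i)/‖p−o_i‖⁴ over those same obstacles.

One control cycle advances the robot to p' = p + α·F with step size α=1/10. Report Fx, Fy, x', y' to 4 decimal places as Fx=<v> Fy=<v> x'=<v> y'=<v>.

Fx=-11.8400 Fy=-2.2800 x'=10.8160 y'=-4.2280

F_att = 5/4·(g−p) = 5/4·(-10,-2) = (-12.5000,-2.5000)
o1: d²=10 ≤ ρ²=38; F_rep = 22·(3,1)/10² = (0.6600,0.2200)
o2: d²=340 > ρ²=38 → inactive
F = F_att + ΣF_rep = (-11.8400,-2.2800)
p' = p + 1/10·F = (10.8160,-4.2280)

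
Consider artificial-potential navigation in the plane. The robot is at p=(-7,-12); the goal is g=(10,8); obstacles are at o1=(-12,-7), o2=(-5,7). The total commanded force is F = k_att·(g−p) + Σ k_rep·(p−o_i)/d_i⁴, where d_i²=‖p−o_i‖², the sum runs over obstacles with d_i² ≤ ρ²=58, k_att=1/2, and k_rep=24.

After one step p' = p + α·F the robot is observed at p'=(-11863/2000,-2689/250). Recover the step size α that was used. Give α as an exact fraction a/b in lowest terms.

α = 1/8

F_att = 1/2·(g−p) = 1/2·(17,20) = (8.5000,10.0000)
o1: d²=50 ≤ ρ²=58; F_rep = 24·(5,-5)/50² = (0.0480,-0.0480)
o2: d²=365 > ρ²=58 → inactive
F = F_att + ΣF_rep = (8.5480,9.9520)
Δp = p'−p = (1.0685,1.2440); α = Δx/Fx = (2137/2000) / (2137/250) = 1/8
check: Δy/Fy = (311/250) / (1244/125) = 1/8 ✓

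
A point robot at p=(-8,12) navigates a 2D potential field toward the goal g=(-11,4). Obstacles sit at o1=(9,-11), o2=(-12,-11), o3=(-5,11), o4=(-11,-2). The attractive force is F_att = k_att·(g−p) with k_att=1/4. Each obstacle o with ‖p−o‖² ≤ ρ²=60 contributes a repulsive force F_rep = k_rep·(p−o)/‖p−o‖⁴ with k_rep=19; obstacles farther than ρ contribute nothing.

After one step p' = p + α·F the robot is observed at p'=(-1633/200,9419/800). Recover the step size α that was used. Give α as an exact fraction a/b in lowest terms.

α = 1/8

F_att = 1/4·(g−p) = 1/4·(-3,-8) = (-0.7500,-2.0000)
o1: d²=818 > ρ²=60 → inactive
o2: d²=545 > ρ²=60 → inactive
o3: d²=10 ≤ ρ²=60; F_rep = 19·(-3,1)/10² = (-0.5700,0.1900)
o4: d²=205 > ρ²=60 → inactive
F = F_att + ΣF_rep = (-1.3200,-1.8100)
Δp = p'−p = (-0.1650,-0.2263); α = Δx/Fx = (-33/200) / (-33/25) = 1/8
check: Δy/Fy = (-181/800) / (-181/100) = 1/8 ✓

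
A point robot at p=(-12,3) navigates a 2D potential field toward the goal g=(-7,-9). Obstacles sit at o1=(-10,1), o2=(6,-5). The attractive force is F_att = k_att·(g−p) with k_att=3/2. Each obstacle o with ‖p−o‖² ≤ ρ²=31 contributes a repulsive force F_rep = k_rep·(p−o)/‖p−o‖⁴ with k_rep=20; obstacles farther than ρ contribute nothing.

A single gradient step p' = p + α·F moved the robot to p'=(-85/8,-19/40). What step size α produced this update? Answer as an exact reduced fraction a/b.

F_att = 3/2·(g−p) = 3/2·(5,-12) = (7.5000,-18.0000)
o1: d²=8 ≤ ρ²=31; F_rep = 20·(-2,2)/8² = (-0.6250,0.6250)
o2: d²=388 > ρ²=31 → inactive
F = F_att + ΣF_rep = (6.8750,-17.3750)
Δp = p'−p = (1.3750,-3.4750); α = Δx/Fx = (11/8) / (55/8) = 1/5
check: Δy/Fy = (-139/40) / (-139/8) = 1/5 ✓

α = 1/5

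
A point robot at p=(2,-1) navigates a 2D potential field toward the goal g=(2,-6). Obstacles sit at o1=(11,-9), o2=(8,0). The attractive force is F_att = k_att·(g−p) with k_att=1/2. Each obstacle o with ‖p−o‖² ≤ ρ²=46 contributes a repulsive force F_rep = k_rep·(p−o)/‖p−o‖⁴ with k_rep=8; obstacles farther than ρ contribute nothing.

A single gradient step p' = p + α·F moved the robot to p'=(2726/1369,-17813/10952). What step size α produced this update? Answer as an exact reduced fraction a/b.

α = 1/4

F_att = 1/2·(g−p) = 1/2·(0,-5) = (0.0000,-2.5000)
o1: d²=145 > ρ²=46 → inactive
o2: d²=37 ≤ ρ²=46; F_rep = 8·(-6,-1)/37² = (-0.0351,-0.0058)
F = F_att + ΣF_rep = (-0.0351,-2.5058)
Δp = p'−p = (-0.0088,-0.6265); α = Δx/Fx = (-12/1369) / (-48/1369) = 1/4
check: Δy/Fy = (-6861/10952) / (-6861/2738) = 1/4 ✓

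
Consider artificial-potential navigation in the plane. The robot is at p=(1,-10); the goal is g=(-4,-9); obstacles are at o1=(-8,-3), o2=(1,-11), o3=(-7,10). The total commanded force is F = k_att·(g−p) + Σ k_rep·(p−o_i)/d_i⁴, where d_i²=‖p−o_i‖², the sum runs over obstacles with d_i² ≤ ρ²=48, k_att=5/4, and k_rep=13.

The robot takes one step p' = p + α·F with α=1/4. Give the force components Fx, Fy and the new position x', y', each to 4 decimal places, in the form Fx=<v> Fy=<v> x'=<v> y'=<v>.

F_att = 5/4·(g−p) = 5/4·(-5,1) = (-6.2500,1.2500)
o1: d²=130 > ρ²=48 → inactive
o2: d²=1 ≤ ρ²=48; F_rep = 13·(0,1)/1² = (0.0000,13.0000)
o3: d²=464 > ρ²=48 → inactive
F = F_att + ΣF_rep = (-6.2500,14.2500)
p' = p + 1/4·F = (-0.5625,-6.4375)

Fx=-6.2500 Fy=14.2500 x'=-0.5625 y'=-6.4375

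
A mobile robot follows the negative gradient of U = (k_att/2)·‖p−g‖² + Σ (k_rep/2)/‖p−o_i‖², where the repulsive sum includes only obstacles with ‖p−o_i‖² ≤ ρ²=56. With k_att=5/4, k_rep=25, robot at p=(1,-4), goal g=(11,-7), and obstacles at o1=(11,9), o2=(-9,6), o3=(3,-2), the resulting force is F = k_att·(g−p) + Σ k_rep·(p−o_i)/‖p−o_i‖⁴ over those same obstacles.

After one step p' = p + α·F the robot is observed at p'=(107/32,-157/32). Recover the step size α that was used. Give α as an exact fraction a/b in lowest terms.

α = 1/5

F_att = 5/4·(g−p) = 5/4·(10,-3) = (12.5000,-3.7500)
o1: d²=269 > ρ²=56 → inactive
o2: d²=200 > ρ²=56 → inactive
o3: d²=8 ≤ ρ²=56; F_rep = 25·(-2,-2)/8² = (-0.7812,-0.7812)
F = F_att + ΣF_rep = (11.7188,-4.5312)
Δp = p'−p = (2.3438,-0.9062); α = Δx/Fx = (75/32) / (375/32) = 1/5
check: Δy/Fy = (-29/32) / (-145/32) = 1/5 ✓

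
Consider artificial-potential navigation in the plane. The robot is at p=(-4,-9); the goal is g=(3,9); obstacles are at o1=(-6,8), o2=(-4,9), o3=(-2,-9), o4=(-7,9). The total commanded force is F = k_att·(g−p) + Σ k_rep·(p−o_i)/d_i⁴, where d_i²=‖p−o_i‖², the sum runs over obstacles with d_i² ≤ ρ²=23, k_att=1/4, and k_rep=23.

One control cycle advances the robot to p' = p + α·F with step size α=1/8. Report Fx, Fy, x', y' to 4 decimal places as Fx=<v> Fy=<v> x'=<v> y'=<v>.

Fx=-1.1250 Fy=4.5000 x'=-4.1406 y'=-8.4375

F_att = 1/4·(g−p) = 1/4·(7,18) = (1.7500,4.5000)
o1: d²=293 > ρ²=23 → inactive
o2: d²=324 > ρ²=23 → inactive
o3: d²=4 ≤ ρ²=23; F_rep = 23·(-2,0)/4² = (-2.8750,0.0000)
o4: d²=333 > ρ²=23 → inactive
F = F_att + ΣF_rep = (-1.1250,4.5000)
p' = p + 1/8·F = (-4.1406,-8.4375)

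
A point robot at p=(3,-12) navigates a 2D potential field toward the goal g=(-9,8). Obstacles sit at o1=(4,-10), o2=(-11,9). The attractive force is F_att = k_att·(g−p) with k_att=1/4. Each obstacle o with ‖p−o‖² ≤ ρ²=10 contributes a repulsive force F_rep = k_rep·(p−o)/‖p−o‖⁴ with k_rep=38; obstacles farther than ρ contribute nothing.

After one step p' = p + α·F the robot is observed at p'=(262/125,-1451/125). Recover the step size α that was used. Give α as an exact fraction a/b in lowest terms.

F_att = 1/4·(g−p) = 1/4·(-12,20) = (-3.0000,5.0000)
o1: d²=5 ≤ ρ²=10; F_rep = 38·(-1,-2)/5² = (-1.5200,-3.0400)
o2: d²=637 > ρ²=10 → inactive
F = F_att + ΣF_rep = (-4.5200,1.9600)
Δp = p'−p = (-0.9040,0.3920); α = Δx/Fx = (-113/125) / (-113/25) = 1/5
check: Δy/Fy = (49/125) / (49/25) = 1/5 ✓

α = 1/5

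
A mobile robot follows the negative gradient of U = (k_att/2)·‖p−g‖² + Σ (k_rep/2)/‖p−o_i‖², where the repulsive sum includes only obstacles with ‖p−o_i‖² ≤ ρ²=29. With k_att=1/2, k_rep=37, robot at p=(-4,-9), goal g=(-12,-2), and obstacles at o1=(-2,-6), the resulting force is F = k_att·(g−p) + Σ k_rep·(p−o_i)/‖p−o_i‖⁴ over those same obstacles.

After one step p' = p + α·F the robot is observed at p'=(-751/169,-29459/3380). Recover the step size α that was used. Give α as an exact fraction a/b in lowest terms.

α = 1/10

F_att = 1/2·(g−p) = 1/2·(-8,7) = (-4.0000,3.5000)
o1: d²=13 ≤ ρ²=29; F_rep = 37·(-2,-3)/13² = (-0.4379,-0.6568)
F = F_att + ΣF_rep = (-4.4379,2.8432)
Δp = p'−p = (-0.4438,0.2843); α = Δx/Fx = (-75/169) / (-750/169) = 1/10
check: Δy/Fy = (961/3380) / (961/338) = 1/10 ✓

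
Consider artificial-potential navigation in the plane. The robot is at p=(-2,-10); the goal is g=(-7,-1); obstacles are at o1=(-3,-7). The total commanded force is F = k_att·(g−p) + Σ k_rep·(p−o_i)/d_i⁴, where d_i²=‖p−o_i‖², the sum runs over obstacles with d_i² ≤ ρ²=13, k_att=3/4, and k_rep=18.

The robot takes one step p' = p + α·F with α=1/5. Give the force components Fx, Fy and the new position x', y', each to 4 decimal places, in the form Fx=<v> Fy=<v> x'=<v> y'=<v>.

Fx=-3.5700 Fy=6.2100 x'=-2.7140 y'=-8.7580

F_att = 3/4·(g−p) = 3/4·(-5,9) = (-3.7500,6.7500)
o1: d²=10 ≤ ρ²=13; F_rep = 18·(1,-3)/10² = (0.1800,-0.5400)
F = F_att + ΣF_rep = (-3.5700,6.2100)
p' = p + 1/5·F = (-2.7140,-8.7580)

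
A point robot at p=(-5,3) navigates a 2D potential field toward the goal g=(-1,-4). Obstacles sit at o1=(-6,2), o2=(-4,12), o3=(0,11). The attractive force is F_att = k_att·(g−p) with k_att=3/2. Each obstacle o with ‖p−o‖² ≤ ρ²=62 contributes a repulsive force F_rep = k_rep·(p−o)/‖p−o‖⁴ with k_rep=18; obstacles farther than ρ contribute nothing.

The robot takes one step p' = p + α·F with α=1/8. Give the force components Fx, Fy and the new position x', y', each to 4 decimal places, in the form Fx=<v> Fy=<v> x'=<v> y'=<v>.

Fx=10.5000 Fy=-6.0000 x'=-3.6875 y'=2.2500

F_att = 3/2·(g−p) = 3/2·(4,-7) = (6.0000,-10.5000)
o1: d²=2 ≤ ρ²=62; F_rep = 18·(1,1)/2² = (4.5000,4.5000)
o2: d²=82 > ρ²=62 → inactive
o3: d²=89 > ρ²=62 → inactive
F = F_att + ΣF_rep = (10.5000,-6.0000)
p' = p + 1/8·F = (-3.6875,2.2500)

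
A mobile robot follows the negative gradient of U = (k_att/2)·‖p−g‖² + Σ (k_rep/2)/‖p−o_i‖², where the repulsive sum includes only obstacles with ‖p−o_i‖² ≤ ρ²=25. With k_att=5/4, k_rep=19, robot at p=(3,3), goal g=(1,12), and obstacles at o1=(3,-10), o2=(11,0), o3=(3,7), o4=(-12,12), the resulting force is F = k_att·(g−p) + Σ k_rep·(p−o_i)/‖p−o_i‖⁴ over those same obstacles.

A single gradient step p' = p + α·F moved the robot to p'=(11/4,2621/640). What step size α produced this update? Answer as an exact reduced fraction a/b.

α = 1/10

F_att = 5/4·(g−p) = 5/4·(-2,9) = (-2.5000,11.2500)
o1: d²=169 > ρ²=25 → inactive
o2: d²=73 > ρ²=25 → inactive
o3: d²=16 ≤ ρ²=25; F_rep = 19·(0,-4)/16² = (0.0000,-0.2969)
o4: d²=306 > ρ²=25 → inactive
F = F_att + ΣF_rep = (-2.5000,10.9531)
Δp = p'−p = (-0.2500,1.0953); α = Δx/Fx = (-1/4) / (-5/2) = 1/10
check: Δy/Fy = (701/640) / (701/64) = 1/10 ✓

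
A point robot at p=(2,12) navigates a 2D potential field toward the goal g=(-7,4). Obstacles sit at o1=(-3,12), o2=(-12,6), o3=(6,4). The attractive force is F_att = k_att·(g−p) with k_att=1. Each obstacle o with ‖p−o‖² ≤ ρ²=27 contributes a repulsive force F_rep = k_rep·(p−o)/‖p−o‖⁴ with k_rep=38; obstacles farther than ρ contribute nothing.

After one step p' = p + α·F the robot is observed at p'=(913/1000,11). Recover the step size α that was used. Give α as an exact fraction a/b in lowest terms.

F_att = 1·(g−p) = 1·(-9,-8) = (-9.0000,-8.0000)
o1: d²=25 ≤ ρ²=27; F_rep = 38·(5,0)/25² = (0.3040,0.0000)
o2: d²=232 > ρ²=27 → inactive
o3: d²=80 > ρ²=27 → inactive
F = F_att + ΣF_rep = (-8.6960,-8.0000)
Δp = p'−p = (-1.0870,-1.0000); α = Δx/Fx = (-1087/1000) / (-1087/125) = 1/8
check: Δy/Fy = (-1) / (-8) = 1/8 ✓

α = 1/8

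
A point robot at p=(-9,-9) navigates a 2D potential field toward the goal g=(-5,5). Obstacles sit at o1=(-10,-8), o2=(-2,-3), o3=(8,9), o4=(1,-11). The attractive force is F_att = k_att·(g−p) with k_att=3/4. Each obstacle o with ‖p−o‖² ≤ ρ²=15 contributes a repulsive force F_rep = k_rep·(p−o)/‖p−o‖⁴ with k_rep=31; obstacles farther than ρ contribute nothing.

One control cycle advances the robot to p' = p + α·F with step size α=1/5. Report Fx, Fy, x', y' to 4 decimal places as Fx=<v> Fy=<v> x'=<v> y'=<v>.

F_att = 3/4·(g−p) = 3/4·(4,14) = (3.0000,10.5000)
o1: d²=2 ≤ ρ²=15; F_rep = 31·(1,-1)/2² = (7.7500,-7.7500)
o2: d²=85 > ρ²=15 → inactive
o3: d²=613 > ρ²=15 → inactive
o4: d²=104 > ρ²=15 → inactive
F = F_att + ΣF_rep = (10.7500,2.7500)
p' = p + 1/5·F = (-6.8500,-8.4500)

Fx=10.7500 Fy=2.7500 x'=-6.8500 y'=-8.4500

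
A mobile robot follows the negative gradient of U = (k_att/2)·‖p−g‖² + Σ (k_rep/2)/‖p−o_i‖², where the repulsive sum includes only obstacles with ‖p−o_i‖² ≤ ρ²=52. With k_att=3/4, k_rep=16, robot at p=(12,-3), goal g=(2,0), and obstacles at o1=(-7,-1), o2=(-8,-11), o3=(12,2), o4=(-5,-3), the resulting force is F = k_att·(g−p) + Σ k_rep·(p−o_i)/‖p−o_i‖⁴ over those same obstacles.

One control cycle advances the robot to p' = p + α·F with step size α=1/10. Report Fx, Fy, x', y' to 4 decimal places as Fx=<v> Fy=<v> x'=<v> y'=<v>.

F_att = 3/4·(g−p) = 3/4·(-10,3) = (-7.5000,2.2500)
o1: d²=365 > ρ²=52 → inactive
o2: d²=464 > ρ²=52 → inactive
o3: d²=25 ≤ ρ²=52; F_rep = 16·(0,-5)/25² = (0.0000,-0.1280)
o4: d²=289 > ρ²=52 → inactive
F = F_att + ΣF_rep = (-7.5000,2.1220)
p' = p + 1/10·F = (11.2500,-2.7878)

Fx=-7.5000 Fy=2.1220 x'=11.2500 y'=-2.7878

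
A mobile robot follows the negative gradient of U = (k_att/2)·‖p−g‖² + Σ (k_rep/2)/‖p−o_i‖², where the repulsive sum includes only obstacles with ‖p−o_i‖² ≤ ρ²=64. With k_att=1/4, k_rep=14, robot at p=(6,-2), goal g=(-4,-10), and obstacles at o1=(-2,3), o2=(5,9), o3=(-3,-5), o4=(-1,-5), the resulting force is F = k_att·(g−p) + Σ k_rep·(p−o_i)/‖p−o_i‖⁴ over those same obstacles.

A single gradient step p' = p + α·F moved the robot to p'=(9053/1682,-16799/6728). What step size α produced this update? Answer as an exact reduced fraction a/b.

F_att = 1/4·(g−p) = 1/4·(-10,-8) = (-2.5000,-2.0000)
o1: d²=89 > ρ²=64 → inactive
o2: d²=122 > ρ²=64 → inactive
o3: d²=90 > ρ²=64 → inactive
o4: d²=58 ≤ ρ²=64; F_rep = 14·(7,3)/58² = (0.0291,0.0125)
F = F_att + ΣF_rep = (-2.4709,-1.9875)
Δp = p'−p = (-0.6177,-0.4969); α = Δx/Fx = (-1039/1682) / (-2078/841) = 1/4
check: Δy/Fy = (-3343/6728) / (-3343/1682) = 1/4 ✓

α = 1/4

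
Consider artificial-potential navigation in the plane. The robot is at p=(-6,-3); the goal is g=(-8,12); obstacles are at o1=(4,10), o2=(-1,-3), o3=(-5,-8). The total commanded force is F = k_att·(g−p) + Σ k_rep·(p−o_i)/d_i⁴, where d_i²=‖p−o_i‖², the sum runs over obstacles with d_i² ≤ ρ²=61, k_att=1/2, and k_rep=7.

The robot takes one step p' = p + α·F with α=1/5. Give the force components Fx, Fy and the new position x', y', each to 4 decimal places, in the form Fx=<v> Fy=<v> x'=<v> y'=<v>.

Fx=-1.0664 Fy=7.5518 x'=-6.2133 y'=-1.4896

F_att = 1/2·(g−p) = 1/2·(-2,15) = (-1.0000,7.5000)
o1: d²=269 > ρ²=61 → inactive
o2: d²=25 ≤ ρ²=61; F_rep = 7·(-5,0)/25² = (-0.0560,0.0000)
o3: d²=26 ≤ ρ²=61; F_rep = 7·(-1,5)/26² = (-0.0104,0.0518)
F = F_att + ΣF_rep = (-1.0664,7.5518)
p' = p + 1/5·F = (-6.2133,-1.4896)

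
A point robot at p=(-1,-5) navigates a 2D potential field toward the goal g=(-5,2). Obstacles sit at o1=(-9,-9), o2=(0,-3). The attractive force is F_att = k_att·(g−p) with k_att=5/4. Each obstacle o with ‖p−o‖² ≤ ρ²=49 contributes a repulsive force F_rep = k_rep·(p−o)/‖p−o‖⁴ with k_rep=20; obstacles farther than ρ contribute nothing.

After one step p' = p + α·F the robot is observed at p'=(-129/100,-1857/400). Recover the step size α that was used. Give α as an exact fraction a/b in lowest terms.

α = 1/20

F_att = 5/4·(g−p) = 5/4·(-4,7) = (-5.0000,8.7500)
o1: d²=80 > ρ²=49 → inactive
o2: d²=5 ≤ ρ²=49; F_rep = 20·(-1,-2)/5² = (-0.8000,-1.6000)
F = F_att + ΣF_rep = (-5.8000,7.1500)
Δp = p'−p = (-0.2900,0.3575); α = Δx/Fx = (-29/100) / (-29/5) = 1/20
check: Δy/Fy = (143/400) / (143/20) = 1/20 ✓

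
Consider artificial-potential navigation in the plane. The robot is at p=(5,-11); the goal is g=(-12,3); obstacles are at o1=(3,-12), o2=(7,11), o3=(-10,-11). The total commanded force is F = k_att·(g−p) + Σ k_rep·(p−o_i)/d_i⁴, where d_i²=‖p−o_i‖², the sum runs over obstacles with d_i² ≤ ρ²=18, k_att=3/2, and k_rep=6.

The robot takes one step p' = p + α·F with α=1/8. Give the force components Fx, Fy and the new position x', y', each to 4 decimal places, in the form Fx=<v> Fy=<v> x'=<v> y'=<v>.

F_att = 3/2·(g−p) = 3/2·(-17,14) = (-25.5000,21.0000)
o1: d²=5 ≤ ρ²=18; F_rep = 6·(2,1)/5² = (0.4800,0.2400)
o2: d²=488 > ρ²=18 → inactive
o3: d²=225 > ρ²=18 → inactive
F = F_att + ΣF_rep = (-25.0200,21.2400)
p' = p + 1/8·F = (1.8725,-8.3450)

Fx=-25.0200 Fy=21.2400 x'=1.8725 y'=-8.3450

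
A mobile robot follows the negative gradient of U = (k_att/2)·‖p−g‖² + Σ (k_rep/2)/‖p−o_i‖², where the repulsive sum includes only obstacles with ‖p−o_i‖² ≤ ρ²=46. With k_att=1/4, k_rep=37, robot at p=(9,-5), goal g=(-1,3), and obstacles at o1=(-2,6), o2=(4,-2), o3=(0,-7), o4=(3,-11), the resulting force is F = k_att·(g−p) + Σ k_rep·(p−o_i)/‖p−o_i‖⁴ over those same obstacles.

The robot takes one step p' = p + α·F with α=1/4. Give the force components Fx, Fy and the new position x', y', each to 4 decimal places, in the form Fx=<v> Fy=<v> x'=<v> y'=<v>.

Fx=-2.3400 Fy=1.9040 x'=8.4150 y'=-4.5240

F_att = 1/4·(g−p) = 1/4·(-10,8) = (-2.5000,2.0000)
o1: d²=242 > ρ²=46 → inactive
o2: d²=34 ≤ ρ²=46; F_rep = 37·(5,-3)/34² = (0.1600,-0.0960)
o3: d²=85 > ρ²=46 → inactive
o4: d²=72 > ρ²=46 → inactive
F = F_att + ΣF_rep = (-2.3400,1.9040)
p' = p + 1/4·F = (8.4150,-4.5240)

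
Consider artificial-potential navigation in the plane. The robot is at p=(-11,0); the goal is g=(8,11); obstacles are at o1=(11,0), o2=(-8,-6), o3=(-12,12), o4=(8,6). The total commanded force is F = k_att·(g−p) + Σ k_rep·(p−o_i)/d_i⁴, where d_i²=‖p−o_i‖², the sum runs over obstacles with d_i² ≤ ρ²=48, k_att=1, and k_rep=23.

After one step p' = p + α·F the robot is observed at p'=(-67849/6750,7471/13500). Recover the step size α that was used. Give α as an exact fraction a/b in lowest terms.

α = 1/20

F_att = 1·(g−p) = 1·(19,11) = (19.0000,11.0000)
o1: d²=484 > ρ²=48 → inactive
o2: d²=45 ≤ ρ²=48; F_rep = 23·(-3,6)/45² = (-0.0341,0.0681)
o3: d²=145 > ρ²=48 → inactive
o4: d²=397 > ρ²=48 → inactive
F = F_att + ΣF_rep = (18.9659,11.0681)
Δp = p'−p = (0.9483,0.5534); α = Δx/Fx = (6401/6750) / (12802/675) = 1/20
check: Δy/Fy = (7471/13500) / (7471/675) = 1/20 ✓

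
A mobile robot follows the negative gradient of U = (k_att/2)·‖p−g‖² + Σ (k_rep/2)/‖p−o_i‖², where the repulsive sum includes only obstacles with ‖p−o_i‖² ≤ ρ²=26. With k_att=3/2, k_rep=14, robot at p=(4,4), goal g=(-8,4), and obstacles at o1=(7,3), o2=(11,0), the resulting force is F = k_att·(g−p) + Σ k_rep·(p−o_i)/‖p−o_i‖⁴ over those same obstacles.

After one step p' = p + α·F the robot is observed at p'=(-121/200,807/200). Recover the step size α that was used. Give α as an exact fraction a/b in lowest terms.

α = 1/4

F_att = 3/2·(g−p) = 3/2·(-12,0) = (-18.0000,0.0000)
o1: d²=10 ≤ ρ²=26; F_rep = 14·(-3,1)/10² = (-0.4200,0.1400)
o2: d²=65 > ρ²=26 → inactive
F = F_att + ΣF_rep = (-18.4200,0.1400)
Δp = p'−p = (-4.6050,0.0350); α = Δx/Fx = (-921/200) / (-921/50) = 1/4
check: Δy/Fy = (7/200) / (7/50) = 1/4 ✓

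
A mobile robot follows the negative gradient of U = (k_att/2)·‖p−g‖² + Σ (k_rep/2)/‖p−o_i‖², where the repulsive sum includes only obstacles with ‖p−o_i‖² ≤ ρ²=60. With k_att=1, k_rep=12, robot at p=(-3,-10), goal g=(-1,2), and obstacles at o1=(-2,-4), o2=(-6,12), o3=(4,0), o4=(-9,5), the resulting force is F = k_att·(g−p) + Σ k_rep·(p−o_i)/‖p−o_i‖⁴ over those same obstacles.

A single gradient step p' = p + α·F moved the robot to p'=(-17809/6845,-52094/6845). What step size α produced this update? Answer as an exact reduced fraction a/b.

α = 1/5

F_att = 1·(g−p) = 1·(2,12) = (2.0000,12.0000)
o1: d²=37 ≤ ρ²=60; F_rep = 12·(-1,-6)/37² = (-0.0088,-0.0526)
o2: d²=493 > ρ²=60 → inactive
o3: d²=149 > ρ²=60 → inactive
o4: d²=261 > ρ²=60 → inactive
F = F_att + ΣF_rep = (1.9912,11.9474)
Δp = p'−p = (0.3982,2.3895); α = Δx/Fx = (2726/6845) / (2726/1369) = 1/5
check: Δy/Fy = (16356/6845) / (16356/1369) = 1/5 ✓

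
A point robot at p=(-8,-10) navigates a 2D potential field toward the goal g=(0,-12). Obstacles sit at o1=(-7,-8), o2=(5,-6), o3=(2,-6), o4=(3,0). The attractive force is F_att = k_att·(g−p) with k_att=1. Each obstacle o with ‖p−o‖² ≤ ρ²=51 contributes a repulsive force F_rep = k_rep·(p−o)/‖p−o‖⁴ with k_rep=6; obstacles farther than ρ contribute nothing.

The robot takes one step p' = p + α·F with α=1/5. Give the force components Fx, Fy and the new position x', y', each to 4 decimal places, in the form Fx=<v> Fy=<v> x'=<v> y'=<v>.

Fx=7.7600 Fy=-2.4800 x'=-6.4480 y'=-10.4960

F_att = 1·(g−p) = 1·(8,-2) = (8.0000,-2.0000)
o1: d²=5 ≤ ρ²=51; F_rep = 6·(-1,-2)/5² = (-0.2400,-0.4800)
o2: d²=185 > ρ²=51 → inactive
o3: d²=116 > ρ²=51 → inactive
o4: d²=221 > ρ²=51 → inactive
F = F_att + ΣF_rep = (7.7600,-2.4800)
p' = p + 1/5·F = (-6.4480,-10.4960)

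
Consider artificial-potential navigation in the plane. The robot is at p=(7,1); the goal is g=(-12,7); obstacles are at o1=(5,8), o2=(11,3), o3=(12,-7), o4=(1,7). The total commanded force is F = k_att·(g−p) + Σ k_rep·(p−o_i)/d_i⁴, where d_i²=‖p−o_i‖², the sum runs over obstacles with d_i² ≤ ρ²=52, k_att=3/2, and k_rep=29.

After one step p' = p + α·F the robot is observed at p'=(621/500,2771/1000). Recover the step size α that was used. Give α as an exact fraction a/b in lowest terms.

F_att = 3/2·(g−p) = 3/2·(-19,6) = (-28.5000,9.0000)
o1: d²=53 > ρ²=52 → inactive
o2: d²=20 ≤ ρ²=52; F_rep = 29·(-4,-2)/20² = (-0.2900,-0.1450)
o3: d²=89 > ρ²=52 → inactive
o4: d²=72 > ρ²=52 → inactive
F = F_att + ΣF_rep = (-28.7900,8.8550)
Δp = p'−p = (-5.7580,1.7710); α = Δx/Fx = (-2879/500) / (-2879/100) = 1/5
check: Δy/Fy = (1771/1000) / (1771/200) = 1/5 ✓

α = 1/5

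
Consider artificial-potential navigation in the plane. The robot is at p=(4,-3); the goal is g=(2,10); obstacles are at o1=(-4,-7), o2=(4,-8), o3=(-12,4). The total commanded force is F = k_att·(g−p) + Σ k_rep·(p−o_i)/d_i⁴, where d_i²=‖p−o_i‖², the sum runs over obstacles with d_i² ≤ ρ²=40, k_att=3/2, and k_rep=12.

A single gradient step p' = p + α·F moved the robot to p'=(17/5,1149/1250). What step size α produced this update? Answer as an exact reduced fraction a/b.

F_att = 3/2·(g−p) = 3/2·(-2,13) = (-3.0000,19.5000)
o1: d²=80 > ρ²=40 → inactive
o2: d²=25 ≤ ρ²=40; F_rep = 12·(0,5)/25² = (0.0000,0.0960)
o3: d²=305 > ρ²=40 → inactive
F = F_att + ΣF_rep = (-3.0000,19.5960)
Δp = p'−p = (-0.6000,3.9192); α = Δx/Fx = (-3/5) / (-3) = 1/5
check: Δy/Fy = (4899/1250) / (4899/250) = 1/5 ✓

α = 1/5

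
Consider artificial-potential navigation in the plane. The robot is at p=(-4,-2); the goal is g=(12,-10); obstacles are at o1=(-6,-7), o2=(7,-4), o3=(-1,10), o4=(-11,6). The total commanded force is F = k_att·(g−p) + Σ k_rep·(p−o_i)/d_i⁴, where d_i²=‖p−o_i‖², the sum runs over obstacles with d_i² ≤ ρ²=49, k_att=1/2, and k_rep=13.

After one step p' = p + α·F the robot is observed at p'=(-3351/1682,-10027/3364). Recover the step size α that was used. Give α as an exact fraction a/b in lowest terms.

α = 1/4

F_att = 1/2·(g−p) = 1/2·(16,-8) = (8.0000,-4.0000)
o1: d²=29 ≤ ρ²=49; F_rep = 13·(2,5)/29² = (0.0309,0.0773)
o2: d²=125 > ρ²=49 → inactive
o3: d²=153 > ρ²=49 → inactive
o4: d²=113 > ρ²=49 → inactive
F = F_att + ΣF_rep = (8.0309,-3.9227)
Δp = p'−p = (2.0077,-0.9807); α = Δx/Fx = (3377/1682) / (6754/841) = 1/4
check: Δy/Fy = (-3299/3364) / (-3299/841) = 1/4 ✓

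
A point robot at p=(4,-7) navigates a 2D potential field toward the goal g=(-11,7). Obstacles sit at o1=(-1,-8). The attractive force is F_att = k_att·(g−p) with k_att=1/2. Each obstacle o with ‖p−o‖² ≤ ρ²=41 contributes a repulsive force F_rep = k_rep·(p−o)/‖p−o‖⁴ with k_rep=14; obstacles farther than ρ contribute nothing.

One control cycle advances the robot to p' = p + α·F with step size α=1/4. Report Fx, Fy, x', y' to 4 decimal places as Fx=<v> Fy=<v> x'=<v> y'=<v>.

Fx=-7.3964 Fy=7.0207 x'=2.1509 y'=-5.2448

F_att = 1/2·(g−p) = 1/2·(-15,14) = (-7.5000,7.0000)
o1: d²=26 ≤ ρ²=41; F_rep = 14·(5,1)/26² = (0.1036,0.0207)
F = F_att + ΣF_rep = (-7.3964,7.0207)
p' = p + 1/4·F = (2.1509,-5.2448)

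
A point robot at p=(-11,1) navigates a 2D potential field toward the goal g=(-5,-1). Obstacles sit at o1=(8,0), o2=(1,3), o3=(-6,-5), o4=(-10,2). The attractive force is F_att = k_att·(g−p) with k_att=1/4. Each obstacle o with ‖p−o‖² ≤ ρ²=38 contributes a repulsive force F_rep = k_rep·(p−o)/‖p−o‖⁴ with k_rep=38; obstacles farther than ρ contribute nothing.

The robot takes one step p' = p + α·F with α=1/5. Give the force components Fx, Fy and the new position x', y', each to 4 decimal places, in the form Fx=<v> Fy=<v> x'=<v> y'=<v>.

Fx=-8.0000 Fy=-10.0000 x'=-12.6000 y'=-1.0000

F_att = 1/4·(g−p) = 1/4·(6,-2) = (1.5000,-0.5000)
o1: d²=362 > ρ²=38 → inactive
o2: d²=148 > ρ²=38 → inactive
o3: d²=61 > ρ²=38 → inactive
o4: d²=2 ≤ ρ²=38; F_rep = 38·(-1,-1)/2² = (-9.5000,-9.5000)
F = F_att + ΣF_rep = (-8.0000,-10.0000)
p' = p + 1/5·F = (-12.6000,-1.0000)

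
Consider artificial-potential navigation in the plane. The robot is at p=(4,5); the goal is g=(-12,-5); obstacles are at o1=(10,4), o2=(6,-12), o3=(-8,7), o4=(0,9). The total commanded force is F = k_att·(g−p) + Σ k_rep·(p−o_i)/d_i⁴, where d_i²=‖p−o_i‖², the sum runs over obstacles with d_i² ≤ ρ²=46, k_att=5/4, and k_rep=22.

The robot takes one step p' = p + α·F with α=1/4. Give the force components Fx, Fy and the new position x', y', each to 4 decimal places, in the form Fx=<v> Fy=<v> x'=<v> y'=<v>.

Fx=-20.0105 Fy=-12.5699 x'=-1.0026 y'=1.8575

F_att = 5/4·(g−p) = 5/4·(-16,-10) = (-20.0000,-12.5000)
o1: d²=37 ≤ ρ²=46; F_rep = 22·(-6,1)/37² = (-0.0964,0.0161)
o2: d²=293 > ρ²=46 → inactive
o3: d²=148 > ρ²=46 → inactive
o4: d²=32 ≤ ρ²=46; F_rep = 22·(4,-4)/32² = (0.0859,-0.0859)
F = F_att + ΣF_rep = (-20.0105,-12.5699)
p' = p + 1/4·F = (-1.0026,1.8575)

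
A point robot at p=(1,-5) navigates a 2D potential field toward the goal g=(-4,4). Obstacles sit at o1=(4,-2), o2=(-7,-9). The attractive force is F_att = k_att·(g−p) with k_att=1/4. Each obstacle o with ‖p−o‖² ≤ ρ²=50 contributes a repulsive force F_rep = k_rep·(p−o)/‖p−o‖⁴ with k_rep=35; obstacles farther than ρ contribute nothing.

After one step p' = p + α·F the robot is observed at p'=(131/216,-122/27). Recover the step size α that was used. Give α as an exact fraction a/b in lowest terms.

α = 1/4

F_att = 1/4·(g−p) = 1/4·(-5,9) = (-1.2500,2.2500)
o1: d²=18 ≤ ρ²=50; F_rep = 35·(-3,-3)/18² = (-0.3241,-0.3241)
o2: d²=80 > ρ²=50 → inactive
F = F_att + ΣF_rep = (-1.5741,1.9259)
Δp = p'−p = (-0.3935,0.4815); α = Δx/Fx = (-85/216) / (-85/54) = 1/4
check: Δy/Fy = (13/27) / (52/27) = 1/4 ✓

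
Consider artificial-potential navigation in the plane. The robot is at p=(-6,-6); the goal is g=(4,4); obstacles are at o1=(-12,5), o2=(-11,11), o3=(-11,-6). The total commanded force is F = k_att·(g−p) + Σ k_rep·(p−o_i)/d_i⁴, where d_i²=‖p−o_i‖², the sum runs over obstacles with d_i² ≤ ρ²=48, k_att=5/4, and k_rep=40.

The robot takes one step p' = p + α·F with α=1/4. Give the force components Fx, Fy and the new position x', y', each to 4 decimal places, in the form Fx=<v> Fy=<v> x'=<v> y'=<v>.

F_att = 5/4·(g−p) = 5/4·(10,10) = (12.5000,12.5000)
o1: d²=157 > ρ²=48 → inactive
o2: d²=314 > ρ²=48 → inactive
o3: d²=25 ≤ ρ²=48; F_rep = 40·(5,0)/25² = (0.3200,0.0000)
F = F_att + ΣF_rep = (12.8200,12.5000)
p' = p + 1/4·F = (-2.7950,-2.8750)

Fx=12.8200 Fy=12.5000 x'=-2.7950 y'=-2.8750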